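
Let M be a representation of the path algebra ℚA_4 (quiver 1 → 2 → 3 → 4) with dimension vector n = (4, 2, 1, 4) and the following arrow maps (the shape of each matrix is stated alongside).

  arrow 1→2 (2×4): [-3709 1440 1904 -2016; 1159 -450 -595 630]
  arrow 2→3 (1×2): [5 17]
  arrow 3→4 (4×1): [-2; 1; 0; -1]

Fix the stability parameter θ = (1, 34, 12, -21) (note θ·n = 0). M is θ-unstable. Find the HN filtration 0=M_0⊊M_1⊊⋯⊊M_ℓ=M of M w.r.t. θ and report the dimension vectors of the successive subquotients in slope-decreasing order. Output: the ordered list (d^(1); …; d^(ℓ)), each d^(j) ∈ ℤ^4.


Interval decomposition of M: I[1,1]^2, I[1,2], I[1,4], I[4,4]^3.
HN type (ℓ=4): μ^(1)=34; μ^(2)=25/3; μ^(3)=1; μ^(4)=-21

((0, 1, 0, 0); (0, 1, 1, 1); (4, 0, 0, 0); (0, 0, 0, 3))


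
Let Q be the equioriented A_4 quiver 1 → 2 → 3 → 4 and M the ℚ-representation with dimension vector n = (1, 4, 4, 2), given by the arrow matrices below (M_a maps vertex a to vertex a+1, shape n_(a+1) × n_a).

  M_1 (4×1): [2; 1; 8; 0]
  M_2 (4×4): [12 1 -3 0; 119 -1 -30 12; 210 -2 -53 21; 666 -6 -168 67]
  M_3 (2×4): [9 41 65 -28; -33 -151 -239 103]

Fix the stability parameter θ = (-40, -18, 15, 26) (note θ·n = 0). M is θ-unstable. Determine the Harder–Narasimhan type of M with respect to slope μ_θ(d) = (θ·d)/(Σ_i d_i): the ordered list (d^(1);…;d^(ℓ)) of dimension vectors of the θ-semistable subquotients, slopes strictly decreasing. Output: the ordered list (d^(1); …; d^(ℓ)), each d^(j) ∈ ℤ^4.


Via rank(M_{q-1}∘⋯∘M_p): M ≅ I[1,3], I[2,3], I[2,4]^2.
μ_θ-semistable layers: μ^(1)=26; μ^(2)=15; μ^(3)=-18; μ^(4)=-40

((0, 0, 0, 2); (0, 0, 4, 0); (0, 4, 0, 0); (1, 0, 0, 0))


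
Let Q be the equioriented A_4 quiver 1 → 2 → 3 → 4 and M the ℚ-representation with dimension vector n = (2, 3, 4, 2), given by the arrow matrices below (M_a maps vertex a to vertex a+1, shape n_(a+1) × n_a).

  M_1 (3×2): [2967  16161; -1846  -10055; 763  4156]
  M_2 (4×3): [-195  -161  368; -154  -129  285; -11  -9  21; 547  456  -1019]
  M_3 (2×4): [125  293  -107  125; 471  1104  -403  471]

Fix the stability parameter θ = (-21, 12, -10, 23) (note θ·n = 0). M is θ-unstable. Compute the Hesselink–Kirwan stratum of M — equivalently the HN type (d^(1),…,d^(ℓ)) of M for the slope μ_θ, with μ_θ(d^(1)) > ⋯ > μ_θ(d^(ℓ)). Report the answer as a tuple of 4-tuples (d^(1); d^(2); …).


Via rank(M_{q-1}∘⋯∘M_p): M ≅ I[1,3], I[1,4], I[2,4], I[3,3].
μ_θ-semistable layers: μ^(1)=23; μ^(2)=1; μ^(3)=-10; μ^(4)=-21

((0, 0, 0, 2); (0, 3, 3, 0); (0, 0, 1, 0); (2, 0, 0, 0))


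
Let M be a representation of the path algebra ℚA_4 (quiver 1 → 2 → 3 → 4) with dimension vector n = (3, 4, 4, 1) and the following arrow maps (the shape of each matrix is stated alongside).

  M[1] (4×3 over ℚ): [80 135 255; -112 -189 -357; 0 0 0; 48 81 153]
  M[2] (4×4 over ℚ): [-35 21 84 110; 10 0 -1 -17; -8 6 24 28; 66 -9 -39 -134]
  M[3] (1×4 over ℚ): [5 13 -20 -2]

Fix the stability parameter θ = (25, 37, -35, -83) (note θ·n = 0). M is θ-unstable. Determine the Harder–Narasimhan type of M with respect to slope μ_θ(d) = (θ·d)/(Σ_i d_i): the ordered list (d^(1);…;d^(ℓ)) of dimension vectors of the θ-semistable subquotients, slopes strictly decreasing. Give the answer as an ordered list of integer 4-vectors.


Barcode: M ≅ I[1,1]^2, I[1,4], I[2,3]^3. HN layers by μ_θ (3 steps, strictly decreasing):
  μ^(1)=25; μ^(2)=1; μ^(3)=-14

((2, 0, 0, 0); (0, 3, 3, 0); (1, 1, 1, 1))


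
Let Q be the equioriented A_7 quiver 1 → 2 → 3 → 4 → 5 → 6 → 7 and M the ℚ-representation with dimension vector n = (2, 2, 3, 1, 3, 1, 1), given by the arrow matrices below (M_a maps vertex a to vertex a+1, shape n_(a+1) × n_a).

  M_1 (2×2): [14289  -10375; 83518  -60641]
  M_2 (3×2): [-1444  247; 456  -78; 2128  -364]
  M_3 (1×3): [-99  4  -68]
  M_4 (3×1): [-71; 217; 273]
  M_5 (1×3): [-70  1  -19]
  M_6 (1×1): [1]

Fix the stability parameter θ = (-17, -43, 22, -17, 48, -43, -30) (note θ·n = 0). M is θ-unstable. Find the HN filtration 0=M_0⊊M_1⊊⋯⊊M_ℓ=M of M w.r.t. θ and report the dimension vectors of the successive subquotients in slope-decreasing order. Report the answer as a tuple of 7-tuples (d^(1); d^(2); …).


Interval decomposition of M: I[1,2], I[1,5], I[3,3]^2, I[5,5], I[5,7].
HN type (ℓ=5): μ^(1)=48; μ^(2)=22; μ^(3)=5/2; μ^(4)=-25/3; μ^(5)=-30

((0, 0, 0, 0, 2, 0, 0); (0, 0, 2, 0, 0, 0, 0); (0, 0, 1, 1, 0, 0, 0); (0, 0, 0, 0, 1, 1, 1); (2, 2, 0, 0, 0, 0, 0))


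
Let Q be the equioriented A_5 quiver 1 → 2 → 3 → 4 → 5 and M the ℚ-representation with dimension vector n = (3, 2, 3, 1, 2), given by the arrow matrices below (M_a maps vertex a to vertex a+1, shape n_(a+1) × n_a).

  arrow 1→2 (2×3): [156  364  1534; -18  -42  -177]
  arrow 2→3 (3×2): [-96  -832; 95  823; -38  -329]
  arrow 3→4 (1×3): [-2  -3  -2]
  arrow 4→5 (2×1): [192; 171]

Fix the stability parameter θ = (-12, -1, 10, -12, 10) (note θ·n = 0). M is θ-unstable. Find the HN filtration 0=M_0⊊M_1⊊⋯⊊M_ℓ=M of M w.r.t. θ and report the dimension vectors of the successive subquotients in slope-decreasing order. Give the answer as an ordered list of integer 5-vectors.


Interval decomposition of M: I[1,1]^2, I[1,5], I[2,3], I[3,3], I[5,5].
HN type (ℓ=3): μ^(1)=10; μ^(2)=-1; μ^(3)=-12

((0, 0, 2, 0, 2); (0, 2, 1, 1, 0); (3, 0, 0, 0, 0))


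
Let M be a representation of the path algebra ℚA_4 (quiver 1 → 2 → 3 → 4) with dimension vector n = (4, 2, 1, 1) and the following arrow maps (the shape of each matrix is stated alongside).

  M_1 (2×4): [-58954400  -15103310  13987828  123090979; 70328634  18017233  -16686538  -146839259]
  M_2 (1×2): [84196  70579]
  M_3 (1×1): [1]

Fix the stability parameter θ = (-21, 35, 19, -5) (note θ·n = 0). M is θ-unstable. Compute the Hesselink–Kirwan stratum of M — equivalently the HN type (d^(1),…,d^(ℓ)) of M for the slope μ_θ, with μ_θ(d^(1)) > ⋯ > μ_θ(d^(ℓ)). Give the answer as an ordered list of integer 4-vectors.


Barcode: M ≅ I[1,1]^2, I[1,2], I[1,4]. HN layers by μ_θ (3 steps, strictly decreasing):
  μ^(1)=35; μ^(2)=49/3; μ^(3)=-21

((0, 1, 0, 0); (0, 1, 1, 1); (4, 0, 0, 0))


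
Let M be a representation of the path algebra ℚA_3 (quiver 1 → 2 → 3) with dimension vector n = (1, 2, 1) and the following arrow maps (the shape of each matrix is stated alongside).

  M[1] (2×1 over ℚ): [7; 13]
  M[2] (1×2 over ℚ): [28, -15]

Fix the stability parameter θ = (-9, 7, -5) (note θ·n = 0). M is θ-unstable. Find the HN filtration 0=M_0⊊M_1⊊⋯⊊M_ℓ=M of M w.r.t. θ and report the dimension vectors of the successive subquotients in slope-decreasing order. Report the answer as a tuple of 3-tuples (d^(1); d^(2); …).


Via rank(M_{q-1}∘⋯∘M_p): M ≅ I[1,3], I[2,2].
μ_θ-semistable layers: μ^(1)=7; μ^(2)=1; μ^(3)=-9

((0, 1, 0); (0, 1, 1); (1, 0, 0))


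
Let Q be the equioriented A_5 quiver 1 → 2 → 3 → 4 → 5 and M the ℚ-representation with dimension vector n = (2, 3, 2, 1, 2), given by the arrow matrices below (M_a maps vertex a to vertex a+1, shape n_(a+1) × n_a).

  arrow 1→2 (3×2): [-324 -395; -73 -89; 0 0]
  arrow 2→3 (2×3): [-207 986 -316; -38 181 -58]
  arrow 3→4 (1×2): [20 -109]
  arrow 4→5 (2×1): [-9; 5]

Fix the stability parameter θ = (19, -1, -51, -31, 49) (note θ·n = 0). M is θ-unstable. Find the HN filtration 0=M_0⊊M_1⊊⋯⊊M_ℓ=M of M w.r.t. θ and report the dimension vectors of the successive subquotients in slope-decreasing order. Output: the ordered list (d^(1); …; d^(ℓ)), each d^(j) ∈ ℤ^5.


Via rank(M_{q-1}∘⋯∘M_p): M ≅ I[1,3], I[1,5], I[2,2], I[5,5].
μ_θ-semistable layers: μ^(1)=49; μ^(2)=-1; μ^(3)=-11; μ^(4)=-16

((0, 0, 0, 0, 2); (0, 1, 0, 0, 0); (1, 1, 1, 0, 0); (1, 1, 1, 1, 0))


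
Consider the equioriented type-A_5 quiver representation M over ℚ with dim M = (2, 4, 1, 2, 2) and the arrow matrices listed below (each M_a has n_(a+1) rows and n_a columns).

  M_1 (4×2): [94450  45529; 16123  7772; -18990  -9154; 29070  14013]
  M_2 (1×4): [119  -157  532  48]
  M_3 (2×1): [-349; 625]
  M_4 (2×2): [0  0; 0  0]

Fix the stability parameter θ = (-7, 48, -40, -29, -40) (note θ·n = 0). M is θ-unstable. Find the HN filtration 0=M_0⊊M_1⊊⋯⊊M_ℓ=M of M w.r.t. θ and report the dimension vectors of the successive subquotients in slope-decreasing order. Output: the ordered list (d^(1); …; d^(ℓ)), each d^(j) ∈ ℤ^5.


Via rank(M_{q-1}∘⋯∘M_p): M ≅ I[1,2], I[1,4], I[2,2]^2, I[4,4], I[5,5]^2.
μ_θ-semistable layers: μ^(1)=48; μ^(2)=-7; μ^(3)=-29; μ^(4)=-40

((0, 3, 0, 0, 0); (2, 1, 1, 1, 0); (0, 0, 0, 1, 0); (0, 0, 0, 0, 2))


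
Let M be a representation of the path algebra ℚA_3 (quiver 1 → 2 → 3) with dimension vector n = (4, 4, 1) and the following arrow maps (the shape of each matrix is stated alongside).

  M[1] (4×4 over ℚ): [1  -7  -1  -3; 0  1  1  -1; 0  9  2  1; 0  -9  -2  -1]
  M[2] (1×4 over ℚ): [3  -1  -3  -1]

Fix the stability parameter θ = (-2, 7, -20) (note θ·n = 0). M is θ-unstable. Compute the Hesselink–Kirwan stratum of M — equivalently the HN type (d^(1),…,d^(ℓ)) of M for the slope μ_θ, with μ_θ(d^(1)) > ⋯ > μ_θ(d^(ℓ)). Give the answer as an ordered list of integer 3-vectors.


Interval decomposition of M: I[1,1], I[1,2]^2, I[1,3], I[2,2].
HN type (ℓ=3): μ^(1)=7; μ^(2)=-2; μ^(3)=-5

((0, 3, 0); (3, 0, 0); (1, 1, 1))


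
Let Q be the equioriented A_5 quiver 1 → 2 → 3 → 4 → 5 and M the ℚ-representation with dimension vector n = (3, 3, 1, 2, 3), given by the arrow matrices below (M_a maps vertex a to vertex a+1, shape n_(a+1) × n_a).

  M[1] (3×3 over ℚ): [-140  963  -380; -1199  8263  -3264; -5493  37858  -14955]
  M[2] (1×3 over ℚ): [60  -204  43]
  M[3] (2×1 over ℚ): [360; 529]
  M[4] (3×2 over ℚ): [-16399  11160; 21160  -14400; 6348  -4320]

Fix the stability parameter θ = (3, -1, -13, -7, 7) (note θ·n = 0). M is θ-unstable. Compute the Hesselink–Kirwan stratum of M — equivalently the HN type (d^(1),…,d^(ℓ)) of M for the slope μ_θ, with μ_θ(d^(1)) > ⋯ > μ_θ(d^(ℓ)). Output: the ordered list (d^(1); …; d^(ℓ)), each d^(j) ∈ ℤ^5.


Via rank(M_{q-1}∘⋯∘M_p): M ≅ I[1,2]^2, I[1,4], I[4,5], I[5,5]^2.
μ_θ-semistable layers: μ^(1)=7; μ^(2)=1; μ^(3)=-9/2; μ^(4)=-7

((0, 0, 0, 0, 3); (2, 2, 0, 0, 0); (1, 1, 1, 1, 0); (0, 0, 0, 1, 0))


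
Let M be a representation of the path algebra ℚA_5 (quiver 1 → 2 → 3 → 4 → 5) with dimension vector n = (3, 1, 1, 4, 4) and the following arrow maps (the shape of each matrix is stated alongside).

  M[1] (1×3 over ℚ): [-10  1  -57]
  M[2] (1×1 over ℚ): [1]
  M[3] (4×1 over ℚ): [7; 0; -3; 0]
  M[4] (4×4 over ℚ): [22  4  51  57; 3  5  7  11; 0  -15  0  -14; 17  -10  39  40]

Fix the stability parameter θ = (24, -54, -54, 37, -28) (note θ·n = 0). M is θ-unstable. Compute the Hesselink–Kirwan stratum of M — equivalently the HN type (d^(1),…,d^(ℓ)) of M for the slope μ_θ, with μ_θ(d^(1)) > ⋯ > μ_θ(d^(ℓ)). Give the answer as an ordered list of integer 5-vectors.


Via rank(M_{q-1}∘⋯∘M_p): M ≅ I[1,1]^2, I[1,5], I[4,5]^3.
μ_θ-semistable layers: μ^(1)=24; μ^(2)=9/2; μ^(3)=-28

((2, 0, 0, 0, 0); (0, 0, 0, 4, 4); (1, 1, 1, 0, 0))


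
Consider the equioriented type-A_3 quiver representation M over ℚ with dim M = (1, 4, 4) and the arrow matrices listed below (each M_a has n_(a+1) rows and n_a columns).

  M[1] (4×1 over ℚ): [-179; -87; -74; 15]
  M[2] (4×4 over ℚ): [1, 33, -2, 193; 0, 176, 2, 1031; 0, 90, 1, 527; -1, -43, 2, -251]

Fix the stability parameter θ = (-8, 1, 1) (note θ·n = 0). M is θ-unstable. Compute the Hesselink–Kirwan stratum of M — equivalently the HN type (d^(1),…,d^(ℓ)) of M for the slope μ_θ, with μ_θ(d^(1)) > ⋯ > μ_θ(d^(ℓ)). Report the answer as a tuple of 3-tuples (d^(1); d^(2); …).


Barcode: M ≅ I[1,3], I[2,3]^3. HN layers by μ_θ (2 steps, strictly decreasing):
  μ^(1)=1; μ^(2)=-8

((0, 4, 4); (1, 0, 0))


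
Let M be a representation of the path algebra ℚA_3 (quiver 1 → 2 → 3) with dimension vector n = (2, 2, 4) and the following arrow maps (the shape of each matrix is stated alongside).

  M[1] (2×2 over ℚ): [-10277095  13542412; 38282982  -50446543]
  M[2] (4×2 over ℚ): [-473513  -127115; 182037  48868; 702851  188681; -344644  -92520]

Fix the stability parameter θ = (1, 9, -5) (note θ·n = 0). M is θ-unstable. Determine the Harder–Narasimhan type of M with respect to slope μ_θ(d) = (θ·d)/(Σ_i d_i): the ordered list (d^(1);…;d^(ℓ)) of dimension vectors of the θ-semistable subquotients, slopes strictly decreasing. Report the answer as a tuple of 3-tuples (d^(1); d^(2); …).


Barcode: M ≅ I[1,3]^2, I[3,3]^2. HN layers by μ_θ (3 steps, strictly decreasing):
  μ^(1)=2; μ^(2)=1; μ^(3)=-5

((0, 2, 2); (2, 0, 0); (0, 0, 2))


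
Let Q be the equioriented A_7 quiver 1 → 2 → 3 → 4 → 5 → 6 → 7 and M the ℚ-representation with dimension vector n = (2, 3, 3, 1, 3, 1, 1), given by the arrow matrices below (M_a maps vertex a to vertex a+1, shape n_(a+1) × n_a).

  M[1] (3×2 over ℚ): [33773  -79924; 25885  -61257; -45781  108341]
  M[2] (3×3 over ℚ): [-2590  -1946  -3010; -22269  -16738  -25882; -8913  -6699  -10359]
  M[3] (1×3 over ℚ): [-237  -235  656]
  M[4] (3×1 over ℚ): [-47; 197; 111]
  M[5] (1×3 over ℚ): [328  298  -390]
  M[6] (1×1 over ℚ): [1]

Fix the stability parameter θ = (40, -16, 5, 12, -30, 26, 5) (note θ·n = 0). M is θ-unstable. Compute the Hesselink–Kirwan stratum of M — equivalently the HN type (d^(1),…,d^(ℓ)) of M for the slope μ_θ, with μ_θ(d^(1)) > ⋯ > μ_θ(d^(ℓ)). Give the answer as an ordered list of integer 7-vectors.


Interval decomposition of M: I[1,2], I[1,5], I[2,3], I[3,3], I[5,5], I[5,7].
HN type (ℓ=6): μ^(1)=31/2; μ^(2)=12; μ^(3)=5; μ^(4)=11/5; μ^(5)=-16; μ^(6)=-30

((0, 0, 0, 0, 0, 1, 1); (1, 1, 0, 0, 0, 0, 0); (0, 0, 2, 0, 0, 0, 0); (1, 1, 1, 1, 1, 0, 0); (0, 1, 0, 0, 0, 0, 0); (0, 0, 0, 0, 2, 0, 0))


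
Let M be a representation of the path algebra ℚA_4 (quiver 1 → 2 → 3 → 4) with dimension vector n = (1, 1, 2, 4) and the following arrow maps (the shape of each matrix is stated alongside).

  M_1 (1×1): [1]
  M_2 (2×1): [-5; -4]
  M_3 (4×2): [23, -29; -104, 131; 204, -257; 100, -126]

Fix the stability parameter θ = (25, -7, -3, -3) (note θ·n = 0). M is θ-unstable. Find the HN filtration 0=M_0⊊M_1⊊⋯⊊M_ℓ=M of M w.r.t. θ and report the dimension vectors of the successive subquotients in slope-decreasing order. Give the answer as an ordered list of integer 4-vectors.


Interval decomposition of M: I[1,4], I[3,4], I[4,4]^2.
HN type (ℓ=2): μ^(1)=3; μ^(2)=-3

((1, 1, 1, 1); (0, 0, 1, 3))


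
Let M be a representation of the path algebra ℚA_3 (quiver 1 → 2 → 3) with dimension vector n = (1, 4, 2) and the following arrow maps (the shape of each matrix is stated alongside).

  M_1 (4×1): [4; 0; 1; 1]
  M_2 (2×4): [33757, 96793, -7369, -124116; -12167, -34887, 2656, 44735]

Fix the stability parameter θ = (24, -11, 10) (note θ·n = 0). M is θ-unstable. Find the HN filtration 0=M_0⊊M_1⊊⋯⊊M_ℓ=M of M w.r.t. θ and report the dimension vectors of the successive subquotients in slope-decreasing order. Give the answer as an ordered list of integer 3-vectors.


Via rank(M_{q-1}∘⋯∘M_p): M ≅ I[1,3], I[2,2]^2, I[2,3].
μ_θ-semistable layers: μ^(1)=10; μ^(2)=13/2; μ^(3)=-11

((0, 0, 2); (1, 1, 0); (0, 3, 0))


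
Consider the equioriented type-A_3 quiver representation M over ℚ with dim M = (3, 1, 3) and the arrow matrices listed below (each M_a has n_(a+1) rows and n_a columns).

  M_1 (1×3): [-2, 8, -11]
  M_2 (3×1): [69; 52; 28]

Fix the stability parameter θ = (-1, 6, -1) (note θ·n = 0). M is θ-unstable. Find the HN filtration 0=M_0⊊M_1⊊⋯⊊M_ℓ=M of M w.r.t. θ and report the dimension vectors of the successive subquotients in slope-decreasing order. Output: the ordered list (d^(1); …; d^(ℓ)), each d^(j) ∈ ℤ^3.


Interval decomposition of M: I[1,1]^2, I[1,3], I[3,3]^2.
HN type (ℓ=2): μ^(1)=5/2; μ^(2)=-1

((0, 1, 1); (3, 0, 2))


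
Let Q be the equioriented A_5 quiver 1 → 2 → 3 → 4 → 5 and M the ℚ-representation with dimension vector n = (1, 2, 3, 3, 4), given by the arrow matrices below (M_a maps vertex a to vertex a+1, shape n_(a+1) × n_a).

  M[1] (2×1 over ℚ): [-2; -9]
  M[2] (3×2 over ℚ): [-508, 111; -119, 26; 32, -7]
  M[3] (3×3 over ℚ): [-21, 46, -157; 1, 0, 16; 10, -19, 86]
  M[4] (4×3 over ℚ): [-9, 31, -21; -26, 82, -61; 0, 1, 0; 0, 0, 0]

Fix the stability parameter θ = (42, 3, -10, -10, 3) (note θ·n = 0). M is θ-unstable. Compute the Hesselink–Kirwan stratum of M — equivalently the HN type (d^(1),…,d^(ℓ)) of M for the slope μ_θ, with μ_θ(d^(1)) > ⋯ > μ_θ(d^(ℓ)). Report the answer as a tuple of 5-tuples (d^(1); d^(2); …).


Via rank(M_{q-1}∘⋯∘M_p): M ≅ I[1,5], I[2,5], I[3,5], I[5,5].
μ_θ-semistable layers: μ^(1)=28/5; μ^(2)=3; μ^(3)=-17/3; μ^(4)=-10

((1, 1, 1, 1, 1); (0, 0, 0, 0, 3); (0, 1, 1, 1, 0); (0, 0, 1, 1, 0))


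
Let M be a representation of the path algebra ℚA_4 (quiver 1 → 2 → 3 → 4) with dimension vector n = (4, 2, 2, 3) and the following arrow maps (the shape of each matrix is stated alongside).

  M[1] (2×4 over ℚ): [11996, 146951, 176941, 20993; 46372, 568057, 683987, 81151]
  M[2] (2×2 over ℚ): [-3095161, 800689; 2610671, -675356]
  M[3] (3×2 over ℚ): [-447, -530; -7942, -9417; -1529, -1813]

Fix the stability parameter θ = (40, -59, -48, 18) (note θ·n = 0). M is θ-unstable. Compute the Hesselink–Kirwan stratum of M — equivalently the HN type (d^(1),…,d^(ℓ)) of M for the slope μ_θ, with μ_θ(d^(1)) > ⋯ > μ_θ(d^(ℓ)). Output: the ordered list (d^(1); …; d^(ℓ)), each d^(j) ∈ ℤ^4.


Via rank(M_{q-1}∘⋯∘M_p): M ≅ I[1,1]^3, I[1,4], I[2,4], I[4,4].
μ_θ-semistable layers: μ^(1)=40; μ^(2)=18; μ^(3)=-67/3; μ^(4)=-48; μ^(5)=-59

((3, 0, 0, 0); (0, 0, 0, 3); (1, 1, 1, 0); (0, 0, 1, 0); (0, 1, 0, 0))


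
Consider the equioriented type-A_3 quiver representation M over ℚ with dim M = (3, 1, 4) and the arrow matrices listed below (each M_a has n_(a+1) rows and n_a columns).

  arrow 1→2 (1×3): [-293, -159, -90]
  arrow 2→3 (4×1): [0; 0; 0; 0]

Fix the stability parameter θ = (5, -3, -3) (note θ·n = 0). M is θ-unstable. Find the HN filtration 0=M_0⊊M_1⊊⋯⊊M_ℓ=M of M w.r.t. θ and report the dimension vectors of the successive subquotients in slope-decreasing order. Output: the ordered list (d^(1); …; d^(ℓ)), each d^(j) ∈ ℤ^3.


Via rank(M_{q-1}∘⋯∘M_p): M ≅ I[1,1]^2, I[1,2], I[3,3]^4.
μ_θ-semistable layers: μ^(1)=5; μ^(2)=1; μ^(3)=-3

((2, 0, 0); (1, 1, 0); (0, 0, 4))


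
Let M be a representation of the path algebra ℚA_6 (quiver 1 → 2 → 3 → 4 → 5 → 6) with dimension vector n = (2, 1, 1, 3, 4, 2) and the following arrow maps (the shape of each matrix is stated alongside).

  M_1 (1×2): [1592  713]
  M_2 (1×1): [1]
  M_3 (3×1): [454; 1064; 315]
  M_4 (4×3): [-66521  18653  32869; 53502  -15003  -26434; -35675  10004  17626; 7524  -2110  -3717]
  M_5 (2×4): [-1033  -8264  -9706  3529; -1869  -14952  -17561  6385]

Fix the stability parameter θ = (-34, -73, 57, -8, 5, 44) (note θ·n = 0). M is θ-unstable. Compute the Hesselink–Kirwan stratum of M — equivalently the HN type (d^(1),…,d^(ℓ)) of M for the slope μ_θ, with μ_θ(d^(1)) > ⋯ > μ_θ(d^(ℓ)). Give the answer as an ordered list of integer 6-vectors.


Via rank(M_{q-1}∘⋯∘M_p): M ≅ I[1,1], I[1,5], I[4,6]^2, I[5,5].
μ_θ-semistable layers: μ^(1)=44; μ^(2)=18; μ^(3)=5; μ^(4)=-8; μ^(5)=-34; μ^(6)=-107/2

((0, 0, 0, 0, 0, 2); (0, 0, 1, 1, 1, 0); (0, 0, 0, 0, 3, 0); (0, 0, 0, 2, 0, 0); (1, 0, 0, 0, 0, 0); (1, 1, 0, 0, 0, 0))


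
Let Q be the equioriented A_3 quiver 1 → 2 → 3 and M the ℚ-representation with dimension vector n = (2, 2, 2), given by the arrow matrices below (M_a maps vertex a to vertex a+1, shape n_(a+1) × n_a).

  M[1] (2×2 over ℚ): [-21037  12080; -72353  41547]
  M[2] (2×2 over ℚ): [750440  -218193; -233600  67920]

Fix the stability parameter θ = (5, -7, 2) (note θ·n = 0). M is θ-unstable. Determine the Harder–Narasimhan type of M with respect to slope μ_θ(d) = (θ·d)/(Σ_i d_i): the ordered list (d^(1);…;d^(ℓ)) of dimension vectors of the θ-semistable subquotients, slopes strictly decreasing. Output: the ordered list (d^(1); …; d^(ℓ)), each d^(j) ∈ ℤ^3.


Via rank(M_{q-1}∘⋯∘M_p): M ≅ I[1,2], I[1,3], I[3,3].
μ_θ-semistable layers: μ^(1)=2; μ^(2)=-1

((0, 0, 2); (2, 2, 0))


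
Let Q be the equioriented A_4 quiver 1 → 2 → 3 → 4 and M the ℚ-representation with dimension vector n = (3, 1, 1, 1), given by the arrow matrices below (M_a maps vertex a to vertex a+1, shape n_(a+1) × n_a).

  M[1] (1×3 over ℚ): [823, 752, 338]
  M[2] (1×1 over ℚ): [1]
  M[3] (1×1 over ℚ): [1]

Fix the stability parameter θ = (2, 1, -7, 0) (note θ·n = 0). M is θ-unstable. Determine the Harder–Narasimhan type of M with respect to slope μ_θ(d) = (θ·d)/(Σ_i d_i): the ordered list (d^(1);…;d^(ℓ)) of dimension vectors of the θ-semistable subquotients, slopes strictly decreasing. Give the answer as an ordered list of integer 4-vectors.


Barcode: M ≅ I[1,1]^2, I[1,4]. HN layers by μ_θ (3 steps, strictly decreasing):
  μ^(1)=2; μ^(2)=0; μ^(3)=-4/3

((2, 0, 0, 0); (0, 0, 0, 1); (1, 1, 1, 0))


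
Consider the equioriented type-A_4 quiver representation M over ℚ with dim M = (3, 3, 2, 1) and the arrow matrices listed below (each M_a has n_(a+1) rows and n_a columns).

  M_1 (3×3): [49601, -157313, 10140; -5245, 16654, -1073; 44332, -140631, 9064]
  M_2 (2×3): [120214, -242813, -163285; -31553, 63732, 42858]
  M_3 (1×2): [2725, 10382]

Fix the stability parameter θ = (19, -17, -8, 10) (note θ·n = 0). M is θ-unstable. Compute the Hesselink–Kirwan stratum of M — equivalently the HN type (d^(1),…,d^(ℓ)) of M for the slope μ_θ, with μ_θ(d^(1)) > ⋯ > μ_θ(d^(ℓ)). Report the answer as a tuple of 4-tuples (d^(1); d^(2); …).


Interval decomposition of M: I[1,2], I[1,3], I[1,4].
HN type (ℓ=3): μ^(1)=10; μ^(2)=1; μ^(3)=-2

((0, 0, 0, 1); (1, 1, 0, 0); (2, 2, 2, 0))


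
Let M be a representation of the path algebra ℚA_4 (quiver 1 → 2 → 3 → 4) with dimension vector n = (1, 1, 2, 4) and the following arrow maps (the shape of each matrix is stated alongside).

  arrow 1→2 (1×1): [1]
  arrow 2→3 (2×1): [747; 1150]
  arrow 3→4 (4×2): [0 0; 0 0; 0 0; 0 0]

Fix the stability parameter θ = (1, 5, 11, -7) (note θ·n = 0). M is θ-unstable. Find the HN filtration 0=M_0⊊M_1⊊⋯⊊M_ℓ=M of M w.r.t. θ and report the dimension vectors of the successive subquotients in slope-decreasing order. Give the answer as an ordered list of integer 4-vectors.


Barcode: M ≅ I[1,3], I[3,3], I[4,4]^4. HN layers by μ_θ (4 steps, strictly decreasing):
  μ^(1)=11; μ^(2)=5; μ^(3)=1; μ^(4)=-7

((0, 0, 2, 0); (0, 1, 0, 0); (1, 0, 0, 0); (0, 0, 0, 4))


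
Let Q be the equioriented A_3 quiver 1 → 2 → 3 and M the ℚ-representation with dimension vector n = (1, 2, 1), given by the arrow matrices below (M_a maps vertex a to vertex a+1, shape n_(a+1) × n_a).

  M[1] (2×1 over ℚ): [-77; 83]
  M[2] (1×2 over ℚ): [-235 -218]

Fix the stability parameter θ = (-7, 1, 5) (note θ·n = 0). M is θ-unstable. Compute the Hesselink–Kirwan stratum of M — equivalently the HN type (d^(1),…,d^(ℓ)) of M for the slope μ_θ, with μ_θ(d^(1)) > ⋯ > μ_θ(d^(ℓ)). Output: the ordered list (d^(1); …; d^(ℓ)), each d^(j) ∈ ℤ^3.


Via rank(M_{q-1}∘⋯∘M_p): M ≅ I[1,3], I[2,2].
μ_θ-semistable layers: μ^(1)=5; μ^(2)=1; μ^(3)=-7

((0, 0, 1); (0, 2, 0); (1, 0, 0))


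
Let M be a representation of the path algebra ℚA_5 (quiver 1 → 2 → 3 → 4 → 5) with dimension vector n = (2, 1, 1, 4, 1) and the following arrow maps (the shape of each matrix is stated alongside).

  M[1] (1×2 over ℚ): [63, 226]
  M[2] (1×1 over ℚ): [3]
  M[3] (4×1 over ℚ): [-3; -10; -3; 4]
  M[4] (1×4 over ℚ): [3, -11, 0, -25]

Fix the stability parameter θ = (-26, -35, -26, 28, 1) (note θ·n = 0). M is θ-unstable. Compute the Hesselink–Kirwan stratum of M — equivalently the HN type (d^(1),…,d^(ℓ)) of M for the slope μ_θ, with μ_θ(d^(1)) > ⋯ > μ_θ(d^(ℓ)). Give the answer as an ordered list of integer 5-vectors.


Via rank(M_{q-1}∘⋯∘M_p): M ≅ I[1,1], I[1,5], I[4,4]^3.
μ_θ-semistable layers: μ^(1)=28; μ^(2)=29/2; μ^(3)=-26; μ^(4)=-61/2

((0, 0, 0, 3, 0); (0, 0, 0, 1, 1); (1, 0, 1, 0, 0); (1, 1, 0, 0, 0))


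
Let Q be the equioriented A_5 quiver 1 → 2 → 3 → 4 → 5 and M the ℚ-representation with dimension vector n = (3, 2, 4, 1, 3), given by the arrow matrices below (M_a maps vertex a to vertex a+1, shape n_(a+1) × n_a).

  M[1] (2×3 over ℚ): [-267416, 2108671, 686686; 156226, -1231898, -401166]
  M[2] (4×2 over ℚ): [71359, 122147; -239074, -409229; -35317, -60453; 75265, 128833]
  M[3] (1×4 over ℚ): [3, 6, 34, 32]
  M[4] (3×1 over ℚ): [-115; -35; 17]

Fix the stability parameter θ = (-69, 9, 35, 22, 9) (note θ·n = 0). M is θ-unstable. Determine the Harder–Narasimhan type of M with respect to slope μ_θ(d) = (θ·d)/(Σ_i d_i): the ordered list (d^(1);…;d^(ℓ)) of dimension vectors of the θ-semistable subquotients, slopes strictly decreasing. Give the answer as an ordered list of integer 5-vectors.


Via rank(M_{q-1}∘⋯∘M_p): M ≅ I[1,1], I[1,3], I[1,5], I[3,3]^2, I[5,5]^2.
μ_θ-semistable layers: μ^(1)=35; μ^(2)=22; μ^(3)=9; μ^(4)=-69

((0, 0, 3, 0, 0); (0, 0, 1, 1, 1); (0, 2, 0, 0, 2); (3, 0, 0, 0, 0))


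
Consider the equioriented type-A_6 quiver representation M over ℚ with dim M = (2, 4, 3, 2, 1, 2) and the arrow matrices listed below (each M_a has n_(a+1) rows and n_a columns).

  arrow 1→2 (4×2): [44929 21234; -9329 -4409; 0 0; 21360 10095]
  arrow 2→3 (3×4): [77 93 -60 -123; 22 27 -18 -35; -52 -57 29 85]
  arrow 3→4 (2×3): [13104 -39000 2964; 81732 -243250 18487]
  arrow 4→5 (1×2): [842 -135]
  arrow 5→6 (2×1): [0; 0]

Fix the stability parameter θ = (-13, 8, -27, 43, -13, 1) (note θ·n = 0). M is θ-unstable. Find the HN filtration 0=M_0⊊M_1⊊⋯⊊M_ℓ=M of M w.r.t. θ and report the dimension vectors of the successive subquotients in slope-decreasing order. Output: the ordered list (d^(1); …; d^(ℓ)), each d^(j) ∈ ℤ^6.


Via rank(M_{q-1}∘⋯∘M_p): M ≅ I[1,2], I[1,5], I[2,3]^2, I[4,4], I[6,6]^2.
μ_θ-semistable layers: μ^(1)=43; μ^(2)=15; μ^(3)=8; μ^(4)=1; μ^(5)=-19/2; μ^(6)=-13

((0, 0, 0, 1, 0, 0); (0, 0, 0, 1, 1, 0); (0, 1, 0, 0, 0, 0); (0, 0, 0, 0, 0, 2); (0, 3, 3, 0, 0, 0); (2, 0, 0, 0, 0, 0))


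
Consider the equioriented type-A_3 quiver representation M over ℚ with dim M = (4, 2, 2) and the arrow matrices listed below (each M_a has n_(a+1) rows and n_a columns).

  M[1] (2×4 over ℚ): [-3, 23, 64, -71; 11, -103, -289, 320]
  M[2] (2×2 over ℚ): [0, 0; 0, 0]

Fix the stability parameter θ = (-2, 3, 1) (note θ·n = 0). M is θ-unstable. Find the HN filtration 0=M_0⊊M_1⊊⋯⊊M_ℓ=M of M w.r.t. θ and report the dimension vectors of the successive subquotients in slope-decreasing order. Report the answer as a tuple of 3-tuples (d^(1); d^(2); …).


Barcode: M ≅ I[1,1]^2, I[1,2]^2, I[3,3]^2. HN layers by μ_θ (3 steps, strictly decreasing):
  μ^(1)=3; μ^(2)=1; μ^(3)=-2

((0, 2, 0); (0, 0, 2); (4, 0, 0))


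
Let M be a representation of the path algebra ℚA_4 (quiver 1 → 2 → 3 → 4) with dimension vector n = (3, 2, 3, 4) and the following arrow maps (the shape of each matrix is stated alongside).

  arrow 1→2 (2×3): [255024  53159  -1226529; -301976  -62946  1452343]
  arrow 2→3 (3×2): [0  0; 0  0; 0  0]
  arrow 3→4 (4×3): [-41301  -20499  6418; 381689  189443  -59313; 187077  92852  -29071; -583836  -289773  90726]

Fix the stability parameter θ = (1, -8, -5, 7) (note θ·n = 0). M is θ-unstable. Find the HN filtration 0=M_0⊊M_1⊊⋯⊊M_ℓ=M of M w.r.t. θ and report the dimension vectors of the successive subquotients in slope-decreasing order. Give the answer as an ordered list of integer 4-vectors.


Via rank(M_{q-1}∘⋯∘M_p): M ≅ I[1,1], I[1,2]^2, I[3,4]^3, I[4,4].
μ_θ-semistable layers: μ^(1)=7; μ^(2)=1; μ^(3)=-7/2; μ^(4)=-5

((0, 0, 0, 4); (1, 0, 0, 0); (2, 2, 0, 0); (0, 0, 3, 0))


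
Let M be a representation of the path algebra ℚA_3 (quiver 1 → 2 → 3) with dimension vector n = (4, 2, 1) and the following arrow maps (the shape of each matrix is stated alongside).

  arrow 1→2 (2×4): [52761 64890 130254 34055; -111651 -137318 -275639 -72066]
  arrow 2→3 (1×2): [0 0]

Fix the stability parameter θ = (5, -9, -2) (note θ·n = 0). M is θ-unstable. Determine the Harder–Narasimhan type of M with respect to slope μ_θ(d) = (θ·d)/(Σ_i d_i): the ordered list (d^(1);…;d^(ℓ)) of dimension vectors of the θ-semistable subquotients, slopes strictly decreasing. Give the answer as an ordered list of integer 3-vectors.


Via rank(M_{q-1}∘⋯∘M_p): M ≅ I[1,1]^2, I[1,2]^2, I[3,3].
μ_θ-semistable layers: μ^(1)=5; μ^(2)=-2

((2, 0, 0); (2, 2, 1))


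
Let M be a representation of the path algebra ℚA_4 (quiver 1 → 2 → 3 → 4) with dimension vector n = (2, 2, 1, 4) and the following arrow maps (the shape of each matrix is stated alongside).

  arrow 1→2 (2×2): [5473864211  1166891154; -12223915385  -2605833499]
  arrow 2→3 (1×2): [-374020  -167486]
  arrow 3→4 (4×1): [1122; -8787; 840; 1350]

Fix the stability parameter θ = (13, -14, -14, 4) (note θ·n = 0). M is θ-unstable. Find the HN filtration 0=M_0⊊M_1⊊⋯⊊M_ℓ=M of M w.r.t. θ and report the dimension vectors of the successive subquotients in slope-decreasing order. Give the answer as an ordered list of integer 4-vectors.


Via rank(M_{q-1}∘⋯∘M_p): M ≅ I[1,2], I[1,4], I[4,4]^3.
μ_θ-semistable layers: μ^(1)=4; μ^(2)=-1/2; μ^(3)=-5

((0, 0, 0, 4); (1, 1, 0, 0); (1, 1, 1, 0))


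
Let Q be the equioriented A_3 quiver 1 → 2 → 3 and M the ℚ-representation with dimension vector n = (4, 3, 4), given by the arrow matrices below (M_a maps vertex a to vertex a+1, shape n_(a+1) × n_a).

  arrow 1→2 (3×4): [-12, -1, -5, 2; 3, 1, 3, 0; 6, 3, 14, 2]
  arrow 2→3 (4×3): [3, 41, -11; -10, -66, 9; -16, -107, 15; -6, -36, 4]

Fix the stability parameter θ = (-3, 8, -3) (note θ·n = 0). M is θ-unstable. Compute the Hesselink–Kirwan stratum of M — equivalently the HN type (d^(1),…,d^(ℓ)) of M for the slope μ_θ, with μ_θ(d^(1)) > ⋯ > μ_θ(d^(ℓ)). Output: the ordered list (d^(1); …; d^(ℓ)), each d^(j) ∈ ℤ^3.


Barcode: M ≅ I[1,1], I[1,3]^3, I[3,3]. HN layers by μ_θ (2 steps, strictly decreasing):
  μ^(1)=5/2; μ^(2)=-3

((0, 3, 3); (4, 0, 1))


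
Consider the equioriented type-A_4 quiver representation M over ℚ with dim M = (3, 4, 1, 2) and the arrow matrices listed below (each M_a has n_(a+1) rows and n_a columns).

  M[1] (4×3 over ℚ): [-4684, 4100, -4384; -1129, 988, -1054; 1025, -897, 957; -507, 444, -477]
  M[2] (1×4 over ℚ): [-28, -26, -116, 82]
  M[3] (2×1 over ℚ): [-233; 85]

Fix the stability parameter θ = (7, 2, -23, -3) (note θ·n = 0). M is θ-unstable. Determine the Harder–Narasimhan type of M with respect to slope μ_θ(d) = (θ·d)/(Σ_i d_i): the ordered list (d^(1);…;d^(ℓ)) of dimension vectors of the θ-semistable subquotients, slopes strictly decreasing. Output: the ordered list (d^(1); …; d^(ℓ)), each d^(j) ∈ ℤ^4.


Barcode: M ≅ I[1,2]^2, I[1,4], I[2,2], I[4,4]. HN layers by μ_θ (4 steps, strictly decreasing):
  μ^(1)=9/2; μ^(2)=2; μ^(3)=-3; μ^(4)=-14/3

((2, 2, 0, 0); (0, 1, 0, 0); (0, 0, 0, 2); (1, 1, 1, 0))


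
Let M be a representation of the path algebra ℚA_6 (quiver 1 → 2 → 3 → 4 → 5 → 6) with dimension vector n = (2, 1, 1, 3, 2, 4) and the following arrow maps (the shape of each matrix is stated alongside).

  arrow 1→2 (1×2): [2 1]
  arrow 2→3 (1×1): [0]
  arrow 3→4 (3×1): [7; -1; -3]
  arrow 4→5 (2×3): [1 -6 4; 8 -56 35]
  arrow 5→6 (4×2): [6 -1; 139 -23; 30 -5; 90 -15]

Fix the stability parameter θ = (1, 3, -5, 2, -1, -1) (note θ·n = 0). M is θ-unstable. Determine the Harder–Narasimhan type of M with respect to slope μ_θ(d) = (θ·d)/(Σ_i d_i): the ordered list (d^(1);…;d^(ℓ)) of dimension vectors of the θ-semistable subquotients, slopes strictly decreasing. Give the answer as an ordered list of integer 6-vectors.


Interval decomposition of M: I[1,1], I[1,2], I[3,6], I[4,4], I[4,6], I[6,6]^2.
HN type (ℓ=6): μ^(1)=3; μ^(2)=2; μ^(3)=1; μ^(4)=0; μ^(5)=-1; μ^(6)=-5

((0, 1, 0, 0, 0, 0); (0, 0, 0, 1, 0, 0); (2, 0, 0, 0, 0, 0); (0, 0, 0, 2, 2, 2); (0, 0, 0, 0, 0, 2); (0, 0, 1, 0, 0, 0))


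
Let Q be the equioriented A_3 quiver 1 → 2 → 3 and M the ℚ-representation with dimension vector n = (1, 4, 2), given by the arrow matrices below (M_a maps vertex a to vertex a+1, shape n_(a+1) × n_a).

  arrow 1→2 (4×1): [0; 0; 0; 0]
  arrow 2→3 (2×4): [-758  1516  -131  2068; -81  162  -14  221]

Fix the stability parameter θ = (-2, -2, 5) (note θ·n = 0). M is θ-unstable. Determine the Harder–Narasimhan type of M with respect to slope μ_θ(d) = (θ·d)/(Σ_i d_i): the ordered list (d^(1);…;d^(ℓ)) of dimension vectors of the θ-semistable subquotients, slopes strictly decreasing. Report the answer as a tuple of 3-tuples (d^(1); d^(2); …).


Interval decomposition of M: I[1,1], I[2,2]^2, I[2,3]^2.
HN type (ℓ=2): μ^(1)=5; μ^(2)=-2

((0, 0, 2); (1, 4, 0))


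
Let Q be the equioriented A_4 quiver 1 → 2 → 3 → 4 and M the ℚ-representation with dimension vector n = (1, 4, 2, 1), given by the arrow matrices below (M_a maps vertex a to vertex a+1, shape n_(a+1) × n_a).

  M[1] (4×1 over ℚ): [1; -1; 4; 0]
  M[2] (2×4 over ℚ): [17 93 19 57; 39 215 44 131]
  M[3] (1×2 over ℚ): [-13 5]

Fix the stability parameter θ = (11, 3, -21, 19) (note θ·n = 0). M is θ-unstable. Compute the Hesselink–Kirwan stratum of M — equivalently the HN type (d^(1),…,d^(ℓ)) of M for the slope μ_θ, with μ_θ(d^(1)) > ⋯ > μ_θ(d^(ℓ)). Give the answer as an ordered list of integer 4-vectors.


Barcode: M ≅ I[1,2], I[2,2], I[2,3], I[2,4]. HN layers by μ_θ (4 steps, strictly decreasing):
  μ^(1)=19; μ^(2)=7; μ^(3)=3; μ^(4)=-9

((0, 0, 0, 1); (1, 1, 0, 0); (0, 1, 0, 0); (0, 2, 2, 0))


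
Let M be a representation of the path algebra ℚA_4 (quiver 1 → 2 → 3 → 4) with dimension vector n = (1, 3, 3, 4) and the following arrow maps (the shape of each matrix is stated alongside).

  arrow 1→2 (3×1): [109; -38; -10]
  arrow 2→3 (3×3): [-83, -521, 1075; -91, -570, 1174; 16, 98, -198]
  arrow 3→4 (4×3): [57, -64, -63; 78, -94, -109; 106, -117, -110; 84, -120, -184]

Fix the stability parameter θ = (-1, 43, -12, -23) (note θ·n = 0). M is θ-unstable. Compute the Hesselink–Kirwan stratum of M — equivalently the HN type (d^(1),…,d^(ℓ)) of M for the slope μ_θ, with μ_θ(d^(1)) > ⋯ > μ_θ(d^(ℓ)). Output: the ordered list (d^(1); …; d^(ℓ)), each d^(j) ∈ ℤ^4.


Barcode: M ≅ I[1,4], I[2,2], I[2,4], I[3,4], I[4,4]. HN layers by μ_θ (5 steps, strictly decreasing):
  μ^(1)=43; μ^(2)=8/3; μ^(3)=-1; μ^(4)=-35/2; μ^(5)=-23

((0, 1, 0, 0); (0, 2, 2, 2); (1, 0, 0, 0); (0, 0, 1, 1); (0, 0, 0, 1))


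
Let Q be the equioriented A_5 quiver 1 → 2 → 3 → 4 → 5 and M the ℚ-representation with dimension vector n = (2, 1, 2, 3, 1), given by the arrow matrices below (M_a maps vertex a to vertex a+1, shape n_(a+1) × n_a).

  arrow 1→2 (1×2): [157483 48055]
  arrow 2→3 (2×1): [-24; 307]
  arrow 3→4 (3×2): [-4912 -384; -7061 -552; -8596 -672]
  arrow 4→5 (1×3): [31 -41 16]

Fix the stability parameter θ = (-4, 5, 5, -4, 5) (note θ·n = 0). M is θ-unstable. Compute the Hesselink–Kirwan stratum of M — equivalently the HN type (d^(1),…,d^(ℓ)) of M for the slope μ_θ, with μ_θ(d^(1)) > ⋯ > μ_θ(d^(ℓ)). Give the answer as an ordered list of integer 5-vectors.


Via rank(M_{q-1}∘⋯∘M_p): M ≅ I[1,1], I[1,3], I[3,5], I[4,4]^2.
μ_θ-semistable layers: μ^(1)=5; μ^(2)=1/2; μ^(3)=-4

((0, 1, 1, 0, 1); (0, 0, 1, 1, 0); (2, 0, 0, 2, 0))


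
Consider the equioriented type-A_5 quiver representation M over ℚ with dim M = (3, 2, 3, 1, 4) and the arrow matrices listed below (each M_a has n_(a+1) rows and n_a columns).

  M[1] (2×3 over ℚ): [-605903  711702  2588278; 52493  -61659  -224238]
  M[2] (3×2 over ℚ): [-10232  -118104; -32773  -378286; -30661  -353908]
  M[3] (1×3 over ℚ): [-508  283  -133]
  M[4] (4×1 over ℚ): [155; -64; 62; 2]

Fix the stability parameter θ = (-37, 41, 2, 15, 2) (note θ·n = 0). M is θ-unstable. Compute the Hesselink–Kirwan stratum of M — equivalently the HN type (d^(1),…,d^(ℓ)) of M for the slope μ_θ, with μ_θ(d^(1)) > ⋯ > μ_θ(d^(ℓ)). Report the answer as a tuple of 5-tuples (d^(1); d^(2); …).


Via rank(M_{q-1}∘⋯∘M_p): M ≅ I[1,1], I[1,3], I[1,5], I[3,3], I[5,5]^3.
μ_θ-semistable layers: μ^(1)=43/2; μ^(2)=15; μ^(3)=2; μ^(4)=-37

((0, 1, 1, 0, 0); (0, 1, 1, 1, 1); (0, 0, 1, 0, 3); (3, 0, 0, 0, 0))


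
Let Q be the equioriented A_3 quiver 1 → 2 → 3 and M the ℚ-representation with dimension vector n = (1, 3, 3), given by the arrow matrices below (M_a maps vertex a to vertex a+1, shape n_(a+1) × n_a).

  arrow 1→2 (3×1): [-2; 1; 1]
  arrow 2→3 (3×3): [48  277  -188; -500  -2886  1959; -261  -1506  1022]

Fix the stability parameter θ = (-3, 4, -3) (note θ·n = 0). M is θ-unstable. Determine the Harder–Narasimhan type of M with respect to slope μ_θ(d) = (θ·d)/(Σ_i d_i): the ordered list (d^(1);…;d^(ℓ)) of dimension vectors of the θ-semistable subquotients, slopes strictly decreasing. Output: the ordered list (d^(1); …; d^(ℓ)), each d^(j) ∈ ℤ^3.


Interval decomposition of M: I[1,3], I[2,3]^2.
HN type (ℓ=2): μ^(1)=1/2; μ^(2)=-3

((0, 3, 3); (1, 0, 0))


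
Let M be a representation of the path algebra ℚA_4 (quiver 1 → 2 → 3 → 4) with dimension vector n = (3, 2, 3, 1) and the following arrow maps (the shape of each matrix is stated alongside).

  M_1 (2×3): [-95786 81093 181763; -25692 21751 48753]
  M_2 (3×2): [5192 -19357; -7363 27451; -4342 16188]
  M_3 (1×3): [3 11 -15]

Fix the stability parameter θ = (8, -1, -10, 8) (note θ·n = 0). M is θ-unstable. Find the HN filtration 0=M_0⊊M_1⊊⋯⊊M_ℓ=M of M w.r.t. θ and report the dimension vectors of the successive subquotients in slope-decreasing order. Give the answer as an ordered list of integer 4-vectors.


Interval decomposition of M: I[1,1], I[1,3], I[1,4], I[3,3].
HN type (ℓ=3): μ^(1)=8; μ^(2)=-1; μ^(3)=-10

((1, 0, 0, 1); (2, 2, 2, 0); (0, 0, 1, 0))


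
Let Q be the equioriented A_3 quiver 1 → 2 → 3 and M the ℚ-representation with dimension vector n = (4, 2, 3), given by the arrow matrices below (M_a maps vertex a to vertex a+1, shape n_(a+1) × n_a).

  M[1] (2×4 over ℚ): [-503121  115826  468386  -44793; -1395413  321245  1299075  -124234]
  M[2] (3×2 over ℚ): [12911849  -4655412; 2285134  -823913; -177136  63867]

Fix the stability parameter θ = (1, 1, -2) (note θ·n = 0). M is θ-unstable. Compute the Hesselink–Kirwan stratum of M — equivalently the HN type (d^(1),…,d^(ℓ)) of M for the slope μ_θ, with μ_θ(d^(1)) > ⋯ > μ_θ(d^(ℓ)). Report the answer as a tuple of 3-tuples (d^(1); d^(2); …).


Via rank(M_{q-1}∘⋯∘M_p): M ≅ I[1,1]^2, I[1,3]^2, I[3,3].
μ_θ-semistable layers: μ^(1)=1; μ^(2)=0; μ^(3)=-2

((2, 0, 0); (2, 2, 2); (0, 0, 1))


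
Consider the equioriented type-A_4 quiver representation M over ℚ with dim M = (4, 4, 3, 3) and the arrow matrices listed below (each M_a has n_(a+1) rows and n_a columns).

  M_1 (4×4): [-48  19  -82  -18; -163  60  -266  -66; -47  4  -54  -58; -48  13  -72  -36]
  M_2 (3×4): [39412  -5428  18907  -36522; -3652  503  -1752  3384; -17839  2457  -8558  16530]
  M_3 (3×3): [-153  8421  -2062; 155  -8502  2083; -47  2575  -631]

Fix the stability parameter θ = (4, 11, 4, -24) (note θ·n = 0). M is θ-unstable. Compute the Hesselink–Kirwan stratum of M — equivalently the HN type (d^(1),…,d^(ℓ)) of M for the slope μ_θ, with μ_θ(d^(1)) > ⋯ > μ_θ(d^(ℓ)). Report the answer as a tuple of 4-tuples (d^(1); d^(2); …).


Via rank(M_{q-1}∘⋯∘M_p): M ≅ I[1,2], I[1,4]^3.
μ_θ-semistable layers: μ^(1)=11; μ^(2)=4; μ^(3)=-5/4

((0, 1, 0, 0); (1, 0, 0, 0); (3, 3, 3, 3))
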